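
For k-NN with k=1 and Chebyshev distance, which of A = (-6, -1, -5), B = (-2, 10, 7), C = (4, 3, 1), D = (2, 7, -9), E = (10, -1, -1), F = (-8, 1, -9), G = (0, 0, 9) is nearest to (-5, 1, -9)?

Distances: d(A) = 4, d(B) = 16, d(C) = 10, d(D) = 7, d(E) = 15, d(F) = 3, d(G) = 18. Nearest: F = (-8, 1, -9) with distance 3.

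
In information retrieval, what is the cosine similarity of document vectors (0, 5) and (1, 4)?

With u = (0, 5), v = (1, 4):
u·v = 0·1 + 5·4 = 0 + 20 = 20.
|u| = √(0² + 5²) = √25, |v| = √(1² + 4²) = √17, so |u||v| = √(25·17) = √425.
cos θ = (u·v)/(|u||v|) = 20/√425 ≈ 0.9701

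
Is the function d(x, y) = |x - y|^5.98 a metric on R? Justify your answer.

No. d(x,y) = |x-y|^5.98 fails the triangle inequality since p = 5.98 > 1. Counterexample: x = 0, y = 12, z = 15. d(x,z) = |0 - 15|^5.98 = 15^5.98 ≈ 10790106.4477, but d(x,y) + d(y,z) = 12^5.98 + 3^5.98 ≈ 2841213.381 + 713.1569 = 2841926.5379. Since 10790106.4477 > 2841926.5379, the triangle inequality is violated.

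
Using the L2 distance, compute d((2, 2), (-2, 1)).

(Σ|x_i - y_i|^2)^(1/2) = (|2 - (-2)|^2 + |2 - 1|^2)^(1/2)
= (4^2 + 1^2)^(1/2) = (16 + 1)^(1/2) = (17)^(1/2) ≈ 4.1231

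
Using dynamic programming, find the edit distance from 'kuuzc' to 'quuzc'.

Let D[i][j] be the edit distance between the first i characters of 'kuuzc' and the first j characters of 'quuzc', with D[i][0] = i, D[0][j] = j, and D[i][j] = D[i-1][j-1] if the characters match, else 1 + min(D[i-1][j], D[i][j-1], D[i-1][j-1]). Filling the table (rows: prefixes of 'kuuzc', columns: prefixes of 'quuzc'):
     ε  q  u  u  z  c
  ε  0  1  2  3  4  5
  k  1  1  2  3  4  5
  u  2  2  1  2  3  4
  u  3  3  2  1  2  3
  z  4  4  3  2  1  2
  c  5  5  4  3  2  1
The bottom-right entry gives D[5][5] = 1, so no sequence of fewer than 1 edit works. Backtracking through the table gives one optimal edit sequence (1 edit):
  kuuzc → quuzc (sub k→q @1)
Edit distance = 1.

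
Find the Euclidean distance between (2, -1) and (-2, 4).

√(Σ(x_i - y_i)²) = √((2 - (-2))² + (-1 - 4)²)
= √(4² + (-5)²) = √(16 + 25) = √41 ≈ 6.4031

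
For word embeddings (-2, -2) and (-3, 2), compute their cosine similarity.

With u = (-2, -2), v = (-3, 2):
u·v = (-2)·(-3) + (-2)·2 = 6 + (-4) = 2.
|u| = √((-2)² + (-2)²) = √8, |v| = √((-3)² + 2²) = √13, so |u||v| = √(8·13) = √104.
cos θ = (u·v)/(|u||v|) = 2/√104 ≈ 0.1961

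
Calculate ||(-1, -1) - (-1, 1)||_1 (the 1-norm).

Σ|x_i - y_i| = |-1 - (-1)| + |-1 - 1| = 0 + 2 = 2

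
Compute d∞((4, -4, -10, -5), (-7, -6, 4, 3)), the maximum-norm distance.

max(|x_i - y_i|) = max(|4 - (-7)|, |-4 - (-6)|, |-10 - 4|, |-5 - 3|) = max(11, 2, 14, 8) = 14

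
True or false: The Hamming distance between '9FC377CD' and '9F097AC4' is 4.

Differing positions: 3, 4, 6, 8. Hamming distance = 4, so the claim is true.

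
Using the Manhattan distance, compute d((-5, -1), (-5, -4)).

Σ|x_i - y_i| = |-5 - (-5)| + |-1 - (-4)| = 0 + 3 = 3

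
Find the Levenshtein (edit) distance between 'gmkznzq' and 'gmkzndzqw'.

Let D[i][j] be the edit distance between the first i characters of 'gmkznzq' and the first j characters of 'gmkzndzqw', with D[i][0] = i, D[0][j] = j, and D[i][j] = D[i-1][j-1] if the characters match, else 1 + min(D[i-1][j], D[i][j-1], D[i-1][j-1]). Filling the table (rows: prefixes of 'gmkznzq', columns: prefixes of 'gmkzndzqw'):
     ε  g  m  k  z  n  d  z  q  w
  ε  0  1  2  3  4  5  6  7  8  9
  g  1  0  1  2  3  4  5  6  7  8
  m  2  1  0  1  2  3  4  5  6  7
  k  3  2  1  0  1  2  3  4  5  6
  z  4  3  2  1  0  1  2  3  4  5
  n  5  4  3  2  1  0  1  2  3  4
  z  6  5  4  3  2  1  1  1  2  3
  q  7  6  5  4  3  2  2  2  1  2
The bottom-right entry gives D[7][9] = 2, so no sequence of fewer than 2 edits works. Backtracking through the table gives one optimal edit sequence (2 edits):
  gmkznzq → gmkzndzq (ins d @6)
  gmkzndzq → gmkzndzqw (ins w @9)
Edit distance = 2.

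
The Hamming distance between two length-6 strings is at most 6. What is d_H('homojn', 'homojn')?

Differing positions: none. Hamming distance = 0. The maximum possible Hamming distance for length-6 strings is 6, so d_H/6 = 0/6 = 0.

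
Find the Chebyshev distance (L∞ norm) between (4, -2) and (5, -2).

max(|x_i - y_i|) = max(|4 - 5|, |-2 - (-2)|) = max(1, 0) = 1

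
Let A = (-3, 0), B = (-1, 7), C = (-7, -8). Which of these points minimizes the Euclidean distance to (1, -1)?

Distances: d(A) ≈ 4.1231, d(B) ≈ 8.2462, d(C) ≈ 10.6301. Nearest: A = (-3, 0) with distance 4.1231.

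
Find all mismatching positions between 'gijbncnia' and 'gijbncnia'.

Differing positions: none. Hamming distance = 0.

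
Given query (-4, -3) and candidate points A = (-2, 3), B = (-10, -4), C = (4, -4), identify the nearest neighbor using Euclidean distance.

Distances: d(A) ≈ 6.3246, d(B) ≈ 6.0828, d(C) ≈ 8.0623. Nearest: B = (-10, -4) with distance 6.0828.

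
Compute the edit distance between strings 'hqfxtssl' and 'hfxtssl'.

Let D[i][j] be the edit distance between the first i characters of 'hqfxtssl' and the first j characters of 'hfxtssl', with D[i][0] = i, D[0][j] = j, and D[i][j] = D[i-1][j-1] if the characters match, else 1 + min(D[i-1][j], D[i][j-1], D[i-1][j-1]). Filling the table (rows: prefixes of 'hqfxtssl', columns: prefixes of 'hfxtssl'):
     ε  h  f  x  t  s  s  l
  ε  0  1  2  3  4  5  6  7
  h  1  0  1  2  3  4  5  6
  q  2  1  1  2  3  4  5  6
  f  3  2  1  2  3  4  5  6
  x  4  3  2  1  2  3  4  5
  t  5  4  3  2  1  2  3  4
  s  6  5  4  3  2  1  2  3
  s  7  6  5  4  3  2  1  2
  l  8  7  6  5  4  3  2  1
The bottom-right entry gives D[8][7] = 1, so no sequence of fewer than 1 edit works. Backtracking through the table gives one optimal edit sequence (1 edit):
  hqfxtssl → hfxtssl (del q @2)
Edit distance = 1.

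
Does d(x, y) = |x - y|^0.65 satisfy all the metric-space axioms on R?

Yes. With 0 < p = 0.65 ≤ 1, d(x,y) = |x-y|^0.65 is a metric on R. Non-negativity and symmetry are immediate; |x-y|^0.65 = 0 ⟺ |x-y| = 0 ⟺ x = y. For the triangle inequality, the function t ↦ t^0.65 is subadditive on [0,∞) when p ≤ 1, so |x-z|^0.65 ≤ (|x-y| + |y-z|)^0.65 ≤ |x-y|^0.65 + |y-z|^0.65.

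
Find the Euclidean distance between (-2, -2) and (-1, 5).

√(Σ(x_i - y_i)²) = √((-2 - (-1))² + (-2 - 5)²)
= √((-1)² + (-7)²) = √(1 + 49) = √50 ≈ 7.0711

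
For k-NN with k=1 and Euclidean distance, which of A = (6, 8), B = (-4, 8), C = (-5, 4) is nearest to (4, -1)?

Distances: d(A) ≈ 9.2195, d(B) ≈ 12.0416, d(C) ≈ 10.2956. Nearest: A = (6, 8) with distance 9.2195.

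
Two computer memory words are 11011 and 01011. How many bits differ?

Differing positions: 1. Hamming distance = 1.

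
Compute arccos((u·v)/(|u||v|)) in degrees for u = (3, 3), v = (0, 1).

With u = (3, 3), v = (0, 1):
u·v = 3·0 + 3·1 = 0 + 3 = 3.
|u| = √(3² + 3²) = √18, |v| = √(0² + 1²) = √1, so |u||v| = √(18·1) = √18.
cos θ = (u·v)/(|u||v|) = 3/√18 ≈ 0.707107
θ = arccos(0.707107) ≈ 45°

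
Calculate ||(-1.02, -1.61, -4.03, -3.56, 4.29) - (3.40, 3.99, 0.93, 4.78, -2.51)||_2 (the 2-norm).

(Σ|x_i - y_i|^2)^(1/2) = (|-1.02 - 3.4|^2 + |-1.61 - 3.99|^2 + |-4.03 - 0.93|^2 + |-3.56 - 4.78|^2 + |4.29 - (-2.51)|^2)^(1/2)
= (4.42^2 + 5.6^2 + 4.96^2 + 8.34^2 + 6.8^2)^(1/2) = (19.5364 + 31.36 + 24.6016 + 69.5556 + 46.24)^(1/2) = (191.2936)^(1/2) ≈ 13.8309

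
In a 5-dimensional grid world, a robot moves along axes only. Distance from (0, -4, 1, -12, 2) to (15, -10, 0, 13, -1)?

Σ|x_i - y_i| = |0 - 15| + |-4 - (-10)| + |1 - 0| + |-12 - 13| + |2 - (-1)| = 15 + 6 + 1 + 25 + 3 = 50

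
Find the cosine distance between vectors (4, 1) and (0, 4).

With u = (4, 1), v = (0, 4):
u·v = 4·0 + 1·4 = 0 + 4 = 4.
|u| = √(4² + 1²) = √17, |v| = √(0² + 4²) = √16, so |u||v| = √(17·16) = √272.
cos θ = (u·v)/(|u||v|) = 4/√272 ≈ 0.2425
Cosine distance = 1 - cos θ ≈ 1 - 0.2425 = 0.7575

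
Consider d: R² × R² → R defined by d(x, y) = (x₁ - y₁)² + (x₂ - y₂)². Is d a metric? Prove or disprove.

No. The squared Euclidean distance fails the triangle inequality. Counterexample: x = (0, 0), y = (4, 5), z = (8, 10). d(x,z) = 8² + 10² = 164, but d(x,y) + d(y,z) = (4² + 5²) + (4² + 5²) = 41 + 41 = 82. Since 164 > 82, the triangle inequality is violated. (Note: √d, the ordinary Euclidean distance, IS a metric.)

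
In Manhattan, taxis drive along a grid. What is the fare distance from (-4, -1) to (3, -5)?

Σ|x_i - y_i| = |-4 - 3| + |-1 - (-5)| = 7 + 4 = 11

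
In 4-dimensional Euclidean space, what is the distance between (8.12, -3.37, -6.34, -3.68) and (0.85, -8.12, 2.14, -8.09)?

√(Σ(x_i - y_i)²) = √((8.12 - 0.85)² + (-3.37 - (-8.12))² + (-6.34 - 2.14)² + (-3.68 - (-8.09))²)
= √(7.27² + 4.75² + (-8.48)² + 4.41²) = √(52.8529 + 22.5625 + 71.9104 + 19.4481) = √166.7739 ≈ 12.9141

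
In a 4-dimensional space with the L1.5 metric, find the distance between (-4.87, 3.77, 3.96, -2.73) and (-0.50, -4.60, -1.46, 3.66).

(Σ|x_i - y_i|^1.5)^(1/1.5) = (|-4.87 - (-0.5)|^1.5 + |3.77 - (-4.6)|^1.5 + |3.96 - (-1.46)|^1.5 + |-2.73 - 3.66|^1.5)^(1/1.5)
= (4.37^1.5 + 8.37^1.5 + 5.42^1.5 + 6.39^1.5)^(1/1.5) ≈ (9.1353 + 24.2152 + 12.6182 + 16.1529)^(1/1.5) = (62.1216)^(1/1.5) ≈ 15.6854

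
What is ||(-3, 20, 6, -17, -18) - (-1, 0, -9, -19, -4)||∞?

max(|x_i - y_i|) = max(|-3 - (-1)|, |20 - 0|, |6 - (-9)|, |-17 - (-19)|, |-18 - (-4)|) = max(2, 20, 15, 2, 14) = 20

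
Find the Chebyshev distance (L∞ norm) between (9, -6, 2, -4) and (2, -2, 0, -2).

max(|x_i - y_i|) = max(|9 - 2|, |-6 - (-2)|, |2 - 0|, |-4 - (-2)|) = max(7, 4, 2, 2) = 7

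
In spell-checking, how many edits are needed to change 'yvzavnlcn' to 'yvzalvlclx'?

Let D[i][j] be the edit distance between the first i characters of 'yvzavnlcn' and the first j characters of 'yvzalvlclx', with D[i][0] = i, D[0][j] = j, and D[i][j] = D[i-1][j-1] if the characters match, else 1 + min(D[i-1][j], D[i][j-1], D[i-1][j-1]). Filling the table (rows: prefixes of 'yvzavnlcn', columns: prefixes of 'yvzalvlclx'):
     ε  y  v  z  a  l  v  l  c  l  x
  ε  0  1  2  3  4  5  6  7  8  9 10
  y  1  0  1  2  3  4  5  6  7  8  9
  v  2  1  0  1  2  3  4  5  6  7  8
  z  3  2  1  0  1  2  3  4  5  6  7
  a  4  3  2  1  0  1  2  3  4  5  6
  v  5  4  3  2  1  1  1  2  3  4  5
  n  6  5  4  3  2  2  2  2  3  4  5
  l  7  6  5  4  3  2  3  2  3  3  4
  c  8  7  6  5  4  3  3  3  2  3  4
  n  9  8  7  6  5  4  4  4  3  3  4
The bottom-right entry gives D[9][10] = 4, so no sequence of fewer than 4 edits works. Backtracking through the table gives one optimal edit sequence (4 edits):
  yvzavnlcn → yvzalnlcn (sub v→l @5)
  yvzalnlcn → yvzalvlcn (sub n→v @6)
  yvzalvlcn → yvzalvlcln (ins l @9)
  yvzalvlcln → yvzalvlclx (sub n→x @10)
Edit distance = 4.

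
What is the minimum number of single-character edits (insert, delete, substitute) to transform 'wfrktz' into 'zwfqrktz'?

Let D[i][j] be the edit distance between the first i characters of 'wfrktz' and the first j characters of 'zwfqrktz', with D[i][0] = i, D[0][j] = j, and D[i][j] = D[i-1][j-1] if the characters match, else 1 + min(D[i-1][j], D[i][j-1], D[i-1][j-1]). Filling the table (rows: prefixes of 'wfrktz', columns: prefixes of 'zwfqrktz'):
     ε  z  w  f  q  r  k  t  z
  ε  0  1  2  3  4  5  6  7  8
  w  1  1  1  2  3  4  5  6  7
  f  2  2  2  1  2  3  4  5  6
  r  3  3  3  2  2  2  3  4  5
  k  4  4  4  3  3  3  2  3  4
  t  5  5  5  4  4  4  3  2  3
  z  6  5  6  5  5  5  4  3  2
The bottom-right entry gives D[6][8] = 2, so no sequence of fewer than 2 edits works. Backtracking through the table gives one optimal edit sequence (2 edits):
  wfrktz → zwfrktz (ins z @1)
  zwfrktz → zwfqrktz (ins q @4)
Edit distance = 2.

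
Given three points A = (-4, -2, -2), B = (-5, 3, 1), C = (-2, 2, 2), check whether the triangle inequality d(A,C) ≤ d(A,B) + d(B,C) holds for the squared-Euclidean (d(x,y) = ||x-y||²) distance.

d(A,B) = 1² + 5² + 3² = 35, d(B,C) = 3² + 1² + 1² = 11, d(A,C) = 2² + 4² + 4² = 36.
d(A,C) = 36 ≤ 35 + 11 = 46. Triangle inequality is satisfied.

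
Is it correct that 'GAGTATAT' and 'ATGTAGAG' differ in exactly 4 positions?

Differing positions: 1, 2, 6, 8. Hamming distance = 4, so the claim is true.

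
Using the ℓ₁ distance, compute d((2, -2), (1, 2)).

Σ|x_i - y_i| = |2 - 1| + |-2 - 2| = 1 + 4 = 5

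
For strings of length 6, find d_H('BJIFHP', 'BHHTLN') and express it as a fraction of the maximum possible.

Differing positions: 2, 3, 4, 5, 6. Hamming distance = 5. The maximum possible Hamming distance for length-6 strings is 6, so d_H/6 = 5/6 ≈ 0.8333.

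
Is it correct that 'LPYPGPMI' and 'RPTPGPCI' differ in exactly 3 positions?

Differing positions: 1, 3, 7. Hamming distance = 3, so the claim is true.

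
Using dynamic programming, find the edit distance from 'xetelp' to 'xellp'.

Let D[i][j] be the edit distance between the first i characters of 'xetelp' and the first j characters of 'xellp', with D[i][0] = i, D[0][j] = j, and D[i][j] = D[i-1][j-1] if the characters match, else 1 + min(D[i-1][j], D[i][j-1], D[i-1][j-1]). Filling the table (rows: prefixes of 'xetelp', columns: prefixes of 'xellp'):
     ε  x  e  l  l  p
  ε  0  1  2  3  4  5
  x  1  0  1  2  3  4
  e  2  1  0  1  2  3
  t  3  2  1  1  2  3
  e  4  3  2  2  2  3
  l  5  4  3  2  2  3
  p  6  5  4  3  3  2
The bottom-right entry gives D[6][5] = 2, so no sequence of fewer than 2 edits works. Backtracking through the table gives one optimal edit sequence (2 edits):
  xetelp → xeelp (del t @3)
  xeelp → xellp (sub e→l @3)
Edit distance = 2.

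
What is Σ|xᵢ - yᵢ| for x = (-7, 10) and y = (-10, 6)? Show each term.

Σ|x_i - y_i| = |-7 - (-10)| + |10 - 6| = 3 + 4 = 7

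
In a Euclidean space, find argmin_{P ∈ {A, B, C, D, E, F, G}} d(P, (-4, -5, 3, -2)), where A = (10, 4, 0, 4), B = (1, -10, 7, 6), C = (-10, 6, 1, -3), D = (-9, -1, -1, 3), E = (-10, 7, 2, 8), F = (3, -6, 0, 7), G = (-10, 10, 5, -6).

Distances: d(A) ≈ 17.9444, d(B) ≈ 11.4018, d(C) ≈ 12.7279, d(D) ≈ 9.0554, d(E) ≈ 16.7631, d(F) ≈ 11.8322, d(G) ≈ 16.7631. Nearest: D = (-9, -1, -1, 3) with distance 9.0554.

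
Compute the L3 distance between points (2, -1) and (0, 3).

(Σ|x_i - y_i|^3)^(1/3) = (|2 - 0|^3 + |-1 - 3|^3)^(1/3)
= (2^3 + 4^3)^(1/3) = (8 + 64)^(1/3) = (72)^(1/3) ≈ 4.1602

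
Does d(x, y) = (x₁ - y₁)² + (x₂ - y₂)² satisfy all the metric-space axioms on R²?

No. The squared Euclidean distance fails the triangle inequality. Counterexample: x = (0, 0), y = (1, 5), z = (2, 10). d(x,z) = 2² + 10² = 104, but d(x,y) + d(y,z) = (1² + 5²) + (1² + 5²) = 26 + 26 = 52. Since 104 > 52, the triangle inequality is violated. (Note: √d, the ordinary Euclidean distance, IS a metric.)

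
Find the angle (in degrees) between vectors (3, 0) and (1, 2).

With u = (3, 0), v = (1, 2):
u·v = 3·1 + 0·2 = 3 + 0 = 3.
|u| = √(3² + 0²) = √9, |v| = √(1² + 2²) = √5, so |u||v| = √(9·5) = √45.
cos θ = (u·v)/(|u||v|) = 3/√45 ≈ 0.447214
θ = arccos(0.447214) ≈ 63.43°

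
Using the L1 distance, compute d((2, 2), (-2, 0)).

Σ|x_i - y_i| = |2 - (-2)| + |2 - 0| = 4 + 2 = 6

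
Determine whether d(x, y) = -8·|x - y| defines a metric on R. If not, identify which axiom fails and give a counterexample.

No. With c = -8 < 0, d fails non-negativity: d(4, 13) = -8·|4 - 13| = -8·9 = -72 < 0.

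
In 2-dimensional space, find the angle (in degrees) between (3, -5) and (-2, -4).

With u = (3, -5), v = (-2, -4):
u·v = 3·(-2) + (-5)·(-4) = (-6) + 20 = 14.
|u| = √(3² + (-5)²) = √34, |v| = √((-2)² + (-4)²) = √20, so |u||v| = √(34·20) = √680.
cos θ = (u·v)/(|u||v|) = 14/√680 ≈ 0.536875
θ = arccos(0.536875) ≈ 57.53°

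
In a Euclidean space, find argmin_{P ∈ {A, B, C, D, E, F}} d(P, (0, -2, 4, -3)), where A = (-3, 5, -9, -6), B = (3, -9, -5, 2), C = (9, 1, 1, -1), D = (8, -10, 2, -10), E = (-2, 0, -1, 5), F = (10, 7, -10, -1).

Distances: d(A) ≈ 15.3623, d(B) ≈ 12.8062, d(C) ≈ 10.1489, d(D) ≈ 13.4536, d(E) ≈ 9.8489, d(F) ≈ 19.5192. Nearest: E = (-2, 0, -1, 5) with distance 9.8489.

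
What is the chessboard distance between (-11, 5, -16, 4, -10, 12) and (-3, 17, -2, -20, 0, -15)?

max(|x_i - y_i|) = max(|-11 - (-3)|, |5 - 17|, |-16 - (-2)|, |4 - (-20)|, |-10 - 0|, |12 - (-15)|) = max(8, 12, 14, 24, 10, 27) = 27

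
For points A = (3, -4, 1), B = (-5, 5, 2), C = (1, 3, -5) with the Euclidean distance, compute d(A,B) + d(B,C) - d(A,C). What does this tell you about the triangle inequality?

d(A,B) = √(8² + 9² + 1²) = √146 ≈ 12.083, d(B,C) = √(6² + 2² + 7²) = √89 ≈ 9.434, d(A,C) = √(2² + 7² + 6²) = √89 ≈ 9.434.
d(A,B) + d(B,C) - d(A,C) = 12.083 + 9.434 - 9.434 = 21.517 - 9.434 = 12.083 (to 4 decimal places). This is ≥ 0, so the triangle inequality holds for these points.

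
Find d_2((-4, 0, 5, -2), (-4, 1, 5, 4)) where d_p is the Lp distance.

(Σ|x_i - y_i|^2)^(1/2) = (|-4 - (-4)|^2 + |0 - 1|^2 + |5 - 5|^2 + |-2 - 4|^2)^(1/2)
= (0^2 + 1^2 + 0^2 + 6^2)^(1/2) = (0 + 1 + 0 + 36)^(1/2) = (37)^(1/2) ≈ 6.0828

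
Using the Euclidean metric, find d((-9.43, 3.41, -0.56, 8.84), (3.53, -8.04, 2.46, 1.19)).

√(Σ(x_i - y_i)²) = √((-9.43 - 3.53)² + (3.41 - (-8.04))² + (-0.56 - 2.46)² + (8.84 - 1.19)²)
= √((-12.96)² + 11.45² + (-3.02)² + 7.65²) = √(167.9616 + 131.1025 + 9.1204 + 58.5225) = √366.707 ≈ 19.1496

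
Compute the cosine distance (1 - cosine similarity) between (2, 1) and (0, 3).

With u = (2, 1), v = (0, 3):
u·v = 2·0 + 1·3 = 0 + 3 = 3.
|u| = √(2² + 1²) = √5, |v| = √(0² + 3²) = √9, so |u||v| = √(5·9) = √45.
cos θ = (u·v)/(|u||v|) = 3/√45 ≈ 0.4472
Cosine distance = 1 - cos θ ≈ 1 - 0.4472 = 0.5528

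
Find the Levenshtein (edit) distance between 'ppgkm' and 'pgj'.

Let D[i][j] be the edit distance between the first i characters of 'ppgkm' and the first j characters of 'pgj', with D[i][0] = i, D[0][j] = j, and D[i][j] = D[i-1][j-1] if the characters match, else 1 + min(D[i-1][j], D[i][j-1], D[i-1][j-1]). Filling the table (rows: prefixes of 'ppgkm', columns: prefixes of 'pgj'):
     ε  p  g  j
  ε  0  1  2  3
  p  1  0  1  2
  p  2  1  1  2
  g  3  2  1  2
  k  4  3  2  2
  m  5  4  3  3
The bottom-right entry gives D[5][3] = 3, so no sequence of fewer than 3 edits works. Backtracking through the table gives one optimal edit sequence (3 edits):
  ppgkm → pgkm (del p @1)
  pgkm → pgm (del k @3)
  pgm → pgj (sub m→j @3)
Edit distance = 3.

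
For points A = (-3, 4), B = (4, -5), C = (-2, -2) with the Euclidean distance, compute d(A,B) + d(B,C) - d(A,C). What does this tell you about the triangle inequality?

d(A,B) = √(7² + 9²) = √130 ≈ 11.4018, d(B,C) = √(6² + 3²) = √45 ≈ 6.7082, d(A,C) = √(1² + 6²) = √37 ≈ 6.0828.
d(A,B) + d(B,C) - d(A,C) = 11.4018 + 6.7082 - 6.0828 = 18.11 - 6.0828 = 12.0272 (to 4 decimal places). This is ≥ 0, so the triangle inequality holds for these points.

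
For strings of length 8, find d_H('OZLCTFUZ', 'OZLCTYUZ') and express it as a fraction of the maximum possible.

Differing positions: 6. Hamming distance = 1. The maximum possible Hamming distance for length-8 strings is 8, so d_H/8 = 1/8 = 0.125.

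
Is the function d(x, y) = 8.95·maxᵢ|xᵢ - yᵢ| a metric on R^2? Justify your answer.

Yes. The L∞ (Chebyshev) norm induces a metric on R^2, and multiplying a metric by a positive constant 8.95 > 0 preserves all four axioms: non-negativity (8.95·||x-y|| ≥ 0), identity (8.95·||x-y|| = 0 ⟺ ||x-y|| = 0 ⟺ x = y), symmetry (||x-y|| = ||y-x||), and the triangle inequality (8.95·||x-z|| ≤ 8.95·||x-y|| + 8.95·||y-z||). So d is a metric.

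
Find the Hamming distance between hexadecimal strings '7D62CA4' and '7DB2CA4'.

Differing positions: 3. Hamming distance = 1.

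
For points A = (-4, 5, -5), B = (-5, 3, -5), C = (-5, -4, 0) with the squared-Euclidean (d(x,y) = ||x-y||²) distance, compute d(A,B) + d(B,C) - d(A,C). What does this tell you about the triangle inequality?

d(A,B) = 1² + 2² + 0² = 5, d(B,C) = 0² + 7² + 5² = 74, d(A,C) = 1² + 9² + 5² = 107.
d(A,B) + d(B,C) - d(A,C) = 5 + 74 - 107 = 79 - 107 = -28. This is < 0, so the triangle inequality FAILS for these points (squared-Euclidean is not a metric).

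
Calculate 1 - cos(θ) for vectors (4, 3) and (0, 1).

With u = (4, 3), v = (0, 1):
u·v = 4·0 + 3·1 = 0 + 3 = 3.
|u| = √(4² + 3²) = √25, |v| = √(0² + 1²) = √1, so |u||v| = √(25·1) = √25 = 5.
cos θ = (u·v)/(|u||v|) = 3/5 = 0.6
Cosine distance = 1 - cos θ = 1 - 0.6 = 0.4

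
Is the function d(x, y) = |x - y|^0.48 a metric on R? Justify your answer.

Yes. With 0 < p = 0.48 ≤ 1, d(x,y) = |x-y|^0.48 is a metric on R. Non-negativity and symmetry are immediate; |x-y|^0.48 = 0 ⟺ |x-y| = 0 ⟺ x = y. For the triangle inequality, the function t ↦ t^0.48 is subadditive on [0,∞) when p ≤ 1, so |x-z|^0.48 ≤ (|x-y| + |y-z|)^0.48 ≤ |x-y|^0.48 + |y-z|^0.48.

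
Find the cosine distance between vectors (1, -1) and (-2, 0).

With u = (1, -1), v = (-2, 0):
u·v = 1·(-2) + (-1)·0 = (-2) + 0 = -2.
|u| = √(1² + (-1)²) = √2, |v| = √((-2)² + 0²) = √4, so |u||v| = √(2·4) = √8.
cos θ = (u·v)/(|u||v|) = -2/√8 ≈ -0.7071
Cosine distance = 1 - cos θ ≈ 1 - (-0.7071) = 1.7071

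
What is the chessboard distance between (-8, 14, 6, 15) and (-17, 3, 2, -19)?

max(|x_i - y_i|) = max(|-8 - (-17)|, |14 - 3|, |6 - 2|, |15 - (-19)|) = max(9, 11, 4, 34) = 34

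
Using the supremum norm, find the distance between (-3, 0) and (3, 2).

max(|x_i - y_i|) = max(|-3 - 3|, |0 - 2|) = max(6, 2) = 6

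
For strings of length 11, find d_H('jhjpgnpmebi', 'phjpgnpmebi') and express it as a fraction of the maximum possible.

Differing positions: 1. Hamming distance = 1. The maximum possible Hamming distance for length-11 strings is 11, so d_H/11 = 1/11 ≈ 0.0909.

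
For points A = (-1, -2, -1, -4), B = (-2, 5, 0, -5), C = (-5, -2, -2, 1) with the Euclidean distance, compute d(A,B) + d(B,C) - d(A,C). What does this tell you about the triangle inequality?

d(A,B) = √(1² + 7² + 1² + 1²) = √52 ≈ 7.2111, d(B,C) = √(3² + 7² + 2² + 6²) = √98 ≈ 9.8995, d(A,C) = √(4² + 0² + 1² + 5²) = √42 ≈ 6.4807.
d(A,B) + d(B,C) - d(A,C) = 7.2111 + 9.8995 - 6.4807 = 17.1106 - 6.4807 = 10.6299 (to 4 decimal places). This is ≥ 0, so the triangle inequality holds for these points.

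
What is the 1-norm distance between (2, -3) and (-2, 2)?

Σ|x_i - y_i| = |2 - (-2)| + |-3 - 2| = 4 + 5 = 9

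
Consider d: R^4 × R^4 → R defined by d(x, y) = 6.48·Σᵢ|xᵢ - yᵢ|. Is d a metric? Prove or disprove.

Yes. The L1 (Manhattan) norm induces a metric on R^4, and multiplying a metric by a positive constant 6.48 > 0 preserves all four axioms: non-negativity (6.48·||x-y|| ≥ 0), identity (6.48·||x-y|| = 0 ⟺ ||x-y|| = 0 ⟺ x = y), symmetry (||x-y|| = ||y-x||), and the triangle inequality (6.48·||x-z|| ≤ 6.48·||x-y|| + 6.48·||y-z||). So d is a metric.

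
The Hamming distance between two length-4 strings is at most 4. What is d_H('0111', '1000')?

Differing positions: 1, 2, 3, 4. Hamming distance = 4. The maximum possible Hamming distance for length-4 strings is 4, so d_H/4 = 4/4 = 1.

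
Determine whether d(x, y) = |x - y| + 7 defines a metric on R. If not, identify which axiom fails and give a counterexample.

No. d fails identity of indiscernibles (specifically d(x,x) = 0): d(7, 7) = |7 - 7| + 7 = 0 + 7 = 7 ≠ 0.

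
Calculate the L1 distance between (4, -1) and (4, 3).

Σ|x_i - y_i| = |4 - 4| + |-1 - 3| = 0 + 4 = 4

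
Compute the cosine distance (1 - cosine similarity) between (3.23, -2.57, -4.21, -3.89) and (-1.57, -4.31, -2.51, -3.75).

With u = (3.23, -2.57, -4.21, -3.89), v = (-1.57, -4.31, -2.51, -3.75):
u·v = 3.23·(-1.57) + (-2.57)·(-4.31) + (-4.21)·(-2.51) + (-3.89)·(-3.75) = (-5.0711) + 11.0767 + 10.5671 + 14.5875 = 31.1602.
|u| = √(3.23² + (-2.57)² + (-4.21)² + (-3.89)²) = √(10.4329 + 6.6049 + 17.7241 + 15.1321) = √49.894, |v| = √((-1.57)² + (-4.31)² + (-2.51)² + (-3.75)²) = √(2.4649 + 18.5761 + 6.3001 + 14.0625) = √41.4036.
cos θ = (u·v)/(|u||v|) = 31.1602/(√49.894·√41.4036) ≈ 0.6856
Cosine distance = 1 - cos θ ≈ 1 - 0.6856 = 0.3144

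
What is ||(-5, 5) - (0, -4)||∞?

max(|x_i - y_i|) = max(|-5 - 0|, |5 - (-4)|) = max(5, 9) = 9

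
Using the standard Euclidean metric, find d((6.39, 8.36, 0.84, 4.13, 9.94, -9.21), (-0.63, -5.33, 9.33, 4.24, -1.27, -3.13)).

√(Σ(x_i - y_i)²) = √((6.39 - (-0.63))² + (8.36 - (-5.33))² + (0.84 - 9.33)² + (4.13 - 4.24)² + (9.94 - (-1.27))² + (-9.21 - (-3.13))²)
= √(7.02² + 13.69² + (-8.49)² + (-0.11)² + 11.21² + (-6.08)²) = √(49.2804 + 187.4161 + 72.0801 + 0.0121 + 125.6641 + 36.9664) = √471.4192 ≈ 21.7122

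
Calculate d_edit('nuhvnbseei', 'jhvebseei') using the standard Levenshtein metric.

Let D[i][j] be the edit distance between the first i characters of 'nuhvnbseei' and the first j characters of 'jhvebseei', with D[i][0] = i, D[0][j] = j, and D[i][j] = D[i-1][j-1] if the characters match, else 1 + min(D[i-1][j], D[i][j-1], D[i-1][j-1]). Filling the table (rows: prefixes of 'nuhvnbseei', columns: prefixes of 'jhvebseei'):
     ε  j  h  v  e  b  s  e  e  i
  ε  0  1  2  3  4  5  6  7  8  9
  n  1  1  2  3  4  5  6  7  8  9
  u  2  2  2  3  4  5  6  7  8  9
  h  3  3  2  3  4  5  6  7  8  9
  v  4  4  3  2  3  4  5  6  7  8
  n  5  5  4  3  3  4  5  6  7  8
  b  6  6  5  4  4  3  4  5  6  7
  s  7  7  6  5  5  4  3  4  5  6
  e  8  8  7  6  5  5  4  3  4  5
  e  9  9  8  7  6  6  5  4  3  4
  i 10 10  9  8  7  7  6  5  4  3
The bottom-right entry gives D[10][9] = 3, so no sequence of fewer than 3 edits works. Backtracking through the table gives one optimal edit sequence (3 edits):
  nuhvnbseei → uhvnbseei (del n @1)
  uhvnbseei → jhvnbseei (sub u→j @1)
  jhvnbseei → jhvebseei (sub n→e @4)
Edit distance = 3.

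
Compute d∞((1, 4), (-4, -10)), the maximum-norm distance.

max(|x_i - y_i|) = max(|1 - (-4)|, |4 - (-10)|) = max(5, 14) = 14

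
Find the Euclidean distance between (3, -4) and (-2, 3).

√(Σ(x_i - y_i)²) = √((3 - (-2))² + (-4 - 3)²)
= √(5² + (-7)²) = √(25 + 49) = √74 ≈ 8.6023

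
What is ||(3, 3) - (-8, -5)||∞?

max(|x_i - y_i|) = max(|3 - (-8)|, |3 - (-5)|) = max(11, 8) = 11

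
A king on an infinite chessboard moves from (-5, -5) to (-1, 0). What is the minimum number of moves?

max(|x_i - y_i|) = max(|-5 - (-1)|, |-5 - 0|) = max(4, 5) = 5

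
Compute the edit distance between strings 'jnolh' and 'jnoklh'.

Let D[i][j] be the edit distance between the first i characters of 'jnolh' and the first j characters of 'jnoklh', with D[i][0] = i, D[0][j] = j, and D[i][j] = D[i-1][j-1] if the characters match, else 1 + min(D[i-1][j], D[i][j-1], D[i-1][j-1]). Filling the table (rows: prefixes of 'jnolh', columns: prefixes of 'jnoklh'):
     ε  j  n  o  k  l  h
  ε  0  1  2  3  4  5  6
  j  1  0  1  2  3  4  5
  n  2  1  0  1  2  3  4
  o  3  2  1  0  1  2  3
  l  4  3  2  1  1  1  2
  h  5  4  3  2  2  2  1
The bottom-right entry gives D[5][6] = 1, so no sequence of fewer than 1 edit works. Backtracking through the table gives one optimal edit sequence (1 edit):
  jnolh → jnoklh (ins k @4)
Edit distance = 1.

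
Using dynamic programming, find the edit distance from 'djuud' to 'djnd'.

Let D[i][j] be the edit distance between the first i characters of 'djuud' and the first j characters of 'djnd', with D[i][0] = i, D[0][j] = j, and D[i][j] = D[i-1][j-1] if the characters match, else 1 + min(D[i-1][j], D[i][j-1], D[i-1][j-1]). Filling the table (rows: prefixes of 'djuud', columns: prefixes of 'djnd'):
     ε  d  j  n  d
  ε  0  1  2  3  4
  d  1  0  1  2  3
  j  2  1  0  1  2
  u  3  2  1  1  2
  u  4  3  2  2  2
  d  5  4  3  3  2
The bottom-right entry gives D[5][4] = 2, so no sequence of fewer than 2 edits works. Backtracking through the table gives one optimal edit sequence (2 edits):
  djuud → djud (del u @3)
  djud → djnd (sub u→n @3)
Edit distance = 2.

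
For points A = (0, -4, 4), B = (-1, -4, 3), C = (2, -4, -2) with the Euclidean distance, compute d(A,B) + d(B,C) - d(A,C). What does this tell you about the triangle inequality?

d(A,B) = √(1² + 0² + 1²) = √2 ≈ 1.4142, d(B,C) = √(3² + 0² + 5²) = √34 ≈ 5.831, d(A,C) = √(2² + 0² + 6²) = √40 ≈ 6.3246.
d(A,B) + d(B,C) - d(A,C) = 1.4142 + 5.831 - 6.3246 = 7.2452 - 6.3246 = 0.9206 (to 4 decimal places). This is ≥ 0, so the triangle inequality holds for these points.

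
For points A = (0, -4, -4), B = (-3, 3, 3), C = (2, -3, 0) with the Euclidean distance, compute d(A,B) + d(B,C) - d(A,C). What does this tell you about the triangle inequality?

d(A,B) = √(3² + 7² + 7²) = √107 ≈ 10.3441, d(B,C) = √(5² + 6² + 3²) = √70 ≈ 8.3666, d(A,C) = √(2² + 1² + 4²) = √21 ≈ 4.5826.
d(A,B) + d(B,C) - d(A,C) = 10.3441 + 8.3666 - 4.5826 = 18.7107 - 4.5826 = 14.1281 (to 4 decimal places). This is ≥ 0, so the triangle inequality holds for these points.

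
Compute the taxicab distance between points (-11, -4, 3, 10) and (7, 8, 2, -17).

Σ|x_i - y_i| = |-11 - 7| + |-4 - 8| + |3 - 2| + |10 - (-17)| = 18 + 12 + 1 + 27 = 58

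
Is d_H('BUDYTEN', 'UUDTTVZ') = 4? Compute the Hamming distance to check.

Differing positions: 1, 4, 6, 7. Hamming distance = 4, so the claim is true.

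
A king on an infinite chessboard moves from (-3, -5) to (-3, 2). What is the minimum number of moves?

max(|x_i - y_i|) = max(|-3 - (-3)|, |-5 - 2|) = max(0, 7) = 7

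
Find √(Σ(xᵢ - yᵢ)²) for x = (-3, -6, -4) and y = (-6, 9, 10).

√(Σ(x_i - y_i)²) = √((-3 - (-6))² + (-6 - 9)² + (-4 - 10)²)
= √(3² + (-15)² + (-14)²) = √(9 + 225 + 196) = √430 ≈ 20.7364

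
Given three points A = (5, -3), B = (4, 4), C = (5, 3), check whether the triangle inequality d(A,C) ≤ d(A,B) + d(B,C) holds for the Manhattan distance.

d(A,B) = 1 + 7 = 8, d(B,C) = 1 + 1 = 2, d(A,C) = 0 + 6 = 6.
d(A,C) = 6 ≤ 8 + 2 = 10. Triangle inequality is satisfied.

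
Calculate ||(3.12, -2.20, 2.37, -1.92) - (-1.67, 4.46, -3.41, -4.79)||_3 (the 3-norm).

(Σ|x_i - y_i|^3)^(1/3) = (|3.12 - (-1.67)|^3 + |-2.2 - 4.46|^3 + |2.37 - (-3.41)|^3 + |-1.92 - (-4.79)|^3)^(1/3)
= (4.79^3 + 6.66^3 + 5.78^3 + 2.87^3)^(1/3) ≈ (109.9022 + 295.4083 + 193.1006 + 23.6399)^(1/3) = (622.051)^(1/3) ≈ 8.5364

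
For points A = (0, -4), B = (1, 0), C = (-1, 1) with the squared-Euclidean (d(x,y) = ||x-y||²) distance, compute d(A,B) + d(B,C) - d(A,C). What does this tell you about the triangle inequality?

d(A,B) = 1² + 4² = 17, d(B,C) = 2² + 1² = 5, d(A,C) = 1² + 5² = 26.
d(A,B) + d(B,C) - d(A,C) = 17 + 5 - 26 = 22 - 26 = -4. This is < 0, so the triangle inequality FAILS for these points (squared-Euclidean is not a metric).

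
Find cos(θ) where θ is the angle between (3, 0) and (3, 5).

With u = (3, 0), v = (3, 5):
u·v = 3·3 + 0·5 = 9 + 0 = 9.
|u| = √(3² + 0²) = √9, |v| = √(3² + 5²) = √34, so |u||v| = √(9·34) = √306.
cos θ = (u·v)/(|u||v|) = 9/√306 ≈ 0.5145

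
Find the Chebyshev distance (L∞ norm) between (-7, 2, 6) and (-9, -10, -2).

max(|x_i - y_i|) = max(|-7 - (-9)|, |2 - (-10)|, |6 - (-2)|) = max(2, 12, 8) = 12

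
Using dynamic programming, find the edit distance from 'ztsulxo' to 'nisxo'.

Let D[i][j] be the edit distance between the first i characters of 'ztsulxo' and the first j characters of 'nisxo', with D[i][0] = i, D[0][j] = j, and D[i][j] = D[i-1][j-1] if the characters match, else 1 + min(D[i-1][j], D[i][j-1], D[i-1][j-1]). Filling the table (rows: prefixes of 'ztsulxo', columns: prefixes of 'nisxo'):
     ε  n  i  s  x  o
  ε  0  1  2  3  4  5
  z  1  1  2  3  4  5
  t  2  2  2  3  4  5
  s  3  3  3  2  3  4
  u  4  4  4  3  3  4
  l  5  5  5  4  4  4
  x  6  6  6  5  4  5
  o  7  7  7  6  5  4
The bottom-right entry gives D[7][5] = 4, so no sequence of fewer than 4 edits works. Backtracking through the table gives one optimal edit sequence (4 edits):
  ztsulxo → ntsulxo (sub z→n @1)
  ntsulxo → nisulxo (sub t→i @2)
  nisulxo → nislxo (del u @4)
  nislxo → nisxo (del l @4)
Edit distance = 4.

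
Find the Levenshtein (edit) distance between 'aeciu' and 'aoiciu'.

Let D[i][j] be the edit distance between the first i characters of 'aeciu' and the first j characters of 'aoiciu', with D[i][0] = i, D[0][j] = j, and D[i][j] = D[i-1][j-1] if the characters match, else 1 + min(D[i-1][j], D[i][j-1], D[i-1][j-1]). Filling the table (rows: prefixes of 'aeciu', columns: prefixes of 'aoiciu'):
     ε  a  o  i  c  i  u
  ε  0  1  2  3  4  5  6
  a  1  0  1  2  3  4  5
  e  2  1  1  2  3  4  5
  c  3  2  2  2  2  3  4
  i  4  3  3  2  3  2  3
  u  5  4  4  3  3  3  2
The bottom-right entry gives D[5][6] = 2, so no sequence of fewer than 2 edits works. Backtracking through the table gives one optimal edit sequence (2 edits):
  aeciu → aoeciu (ins o @2)
  aoeciu → aoiciu (sub e→i @3)
Edit distance = 2.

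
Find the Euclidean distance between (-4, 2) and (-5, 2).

√(Σ(x_i - y_i)²) = √((-4 - (-5))² + (2 - 2)²)
= √(1² + 0²) = √(1 + 0) = √1 = 1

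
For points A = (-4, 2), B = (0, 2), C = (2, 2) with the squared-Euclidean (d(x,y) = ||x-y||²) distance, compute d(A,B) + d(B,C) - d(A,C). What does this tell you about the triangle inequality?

d(A,B) = 4² + 0² = 16, d(B,C) = 2² + 0² = 4, d(A,C) = 6² + 0² = 36.
d(A,B) + d(B,C) - d(A,C) = 16 + 4 - 36 = 20 - 36 = -16. This is < 0, so the triangle inequality FAILS for these points (squared-Euclidean is not a metric).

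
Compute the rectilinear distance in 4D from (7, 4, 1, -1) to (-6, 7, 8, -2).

Σ|x_i - y_i| = |7 - (-6)| + |4 - 7| + |1 - 8| + |-1 - (-2)| = 13 + 3 + 7 + 1 = 24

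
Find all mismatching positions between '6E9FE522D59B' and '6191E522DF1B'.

Differing positions: 2, 4, 10, 11. Hamming distance = 4.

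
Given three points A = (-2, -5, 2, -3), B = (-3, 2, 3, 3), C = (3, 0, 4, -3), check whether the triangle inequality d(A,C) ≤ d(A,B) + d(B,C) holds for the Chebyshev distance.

d(A,B) = max(1, 7, 1, 6) = 7, d(B,C) = max(6, 2, 1, 6) = 6, d(A,C) = max(5, 5, 2, 0) = 5.
d(A,C) = 5 ≤ 7 + 6 = 13. Triangle inequality is satisfied.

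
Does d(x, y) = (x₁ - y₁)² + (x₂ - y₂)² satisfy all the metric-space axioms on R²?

No. The squared Euclidean distance fails the triangle inequality. Counterexample: x = (0, 0), y = (3, 5), z = (6, 10). d(x,z) = 6² + 10² = 136, but d(x,y) + d(y,z) = (3² + 5²) + (3² + 5²) = 34 + 34 = 68. Since 136 > 68, the triangle inequality is violated. (Note: √d, the ordinary Euclidean distance, IS a metric.)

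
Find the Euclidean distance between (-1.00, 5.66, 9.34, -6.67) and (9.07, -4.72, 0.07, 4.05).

√(Σ(x_i - y_i)²) = √((-1 - 9.07)² + (5.66 - (-4.72))² + (9.34 - 0.07)² + (-6.67 - 4.05)²)
= √((-10.07)² + 10.38² + 9.27² + (-10.72)²) = √(101.4049 + 107.7444 + 85.9329 + 114.9184) = √410.0006 ≈ 20.2485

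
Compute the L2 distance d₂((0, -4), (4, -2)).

√(Σ(x_i - y_i)²) = √((0 - 4)² + (-4 - (-2))²)
= √((-4)² + (-2)²) = √(16 + 4) = √20 ≈ 4.4721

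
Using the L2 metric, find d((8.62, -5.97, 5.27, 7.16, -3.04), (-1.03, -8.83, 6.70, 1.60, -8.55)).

√(Σ(x_i - y_i)²) = √((8.62 - (-1.03))² + (-5.97 - (-8.83))² + (5.27 - 6.7)² + (7.16 - 1.6)² + (-3.04 - (-8.55))²)
= √(9.65² + 2.86² + (-1.43)² + 5.56² + 5.51²) = √(93.1225 + 8.1796 + 2.0449 + 30.9136 + 30.3601) = √164.6207 ≈ 12.8305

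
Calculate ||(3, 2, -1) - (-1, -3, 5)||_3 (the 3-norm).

(Σ|x_i - y_i|^3)^(1/3) = (|3 - (-1)|^3 + |2 - (-3)|^3 + |-1 - 5|^3)^(1/3)
= (4^3 + 5^3 + 6^3)^(1/3) = (64 + 125 + 216)^(1/3) = (405)^(1/3) ≈ 7.3986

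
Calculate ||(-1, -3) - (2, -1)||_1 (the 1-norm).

Σ|x_i - y_i| = |-1 - 2| + |-3 - (-1)| = 3 + 2 = 5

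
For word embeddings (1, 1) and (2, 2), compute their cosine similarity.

With u = (1, 1), v = (2, 2):
u·v = 1·2 + 1·2 = 2 + 2 = 4.
|u| = √(1² + 1²) = √2, |v| = √(2² + 2²) = √8, so |u||v| = √(2·8) = √16 = 4.
cos θ = (u·v)/(|u||v|) = 4/4 = 1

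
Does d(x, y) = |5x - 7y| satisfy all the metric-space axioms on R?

No. d fails symmetry: d(1, 3) = |5·1 - 7·3| = |-16| = 16, but d(3, 1) = |5·3 - 7·1| = |8| = 8. Since 16 ≠ 8, d(x,y) ≠ d(y,x) in general.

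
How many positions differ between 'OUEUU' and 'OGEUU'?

Differing positions: 2. Hamming distance = 1.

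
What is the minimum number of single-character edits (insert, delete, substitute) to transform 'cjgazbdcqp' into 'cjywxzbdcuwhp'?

Let D[i][j] be the edit distance between the first i characters of 'cjgazbdcqp' and the first j characters of 'cjywxzbdcuwhp', with D[i][0] = i, D[0][j] = j, and D[i][j] = D[i-1][j-1] if the characters match, else 1 + min(D[i-1][j], D[i][j-1], D[i-1][j-1]). Filling the table (rows: prefixes of 'cjgazbdcqp', columns: prefixes of 'cjywxzbdcuwhp'):
     ε  c  j  y  w  x  z  b  d  c  u  w  h  p
  ε  0  1  2  3  4  5  6  7  8  9 10 11 12 13
  c  1  0  1  2  3  4  5  6  7  8  9 10 11 12
  j  2  1  0  1  2  3  4  5  6  7  8  9 10 11
  g  3  2  1  1  2  3  4  5  6  7  8  9 10 11
  a  4  3  2  2  2  3  4  5  6  7  8  9 10 11
  z  5  4  3  3  3  3  3  4  5  6  7  8  9 10
  b  6  5  4  4  4  4  4  3  4  5  6  7  8  9
  d  7  6  5  5  5  5  5  4  3  4  5  6  7  8
  c  8  7  6  6  6  6  6  5  4  3  4  5  6  7
  q  9  8  7  7  7  7  7  6  5  4  4  5  6  7
  p 10  9  8  8  8  8  8  7  6  5  5  5  6  6
The bottom-right entry gives D[10][13] = 6, so no sequence of fewer than 6 edits works. Backtracking through the table gives one optimal edit sequence (6 edits):
  cjgazbdcqp → cjygazbdcqp (ins y @3)
  cjygazbdcqp → cjywazbdcqp (sub g→w @4)
  cjywazbdcqp → cjywxzbdcqp (sub a→x @5)
  cjywxzbdcqp → cjywxzbdcuqp (ins u @10)
  cjywxzbdcuqp → cjywxzbdcuwqp (ins w @11)
  cjywxzbdcuwqp → cjywxzbdcuwhp (sub q→h @12)
Edit distance = 6.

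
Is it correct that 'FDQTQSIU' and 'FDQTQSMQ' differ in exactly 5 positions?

Differing positions: 7, 8. Hamming distance = 2, so the claim that d_H = 5 is false.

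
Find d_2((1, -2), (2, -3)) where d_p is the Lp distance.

(Σ|x_i - y_i|^2)^(1/2) = (|1 - 2|^2 + |-2 - (-3)|^2)^(1/2)
= (1^2 + 1^2)^(1/2) = (1 + 1)^(1/2) = (2)^(1/2) ≈ 1.4142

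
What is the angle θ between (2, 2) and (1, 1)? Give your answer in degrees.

With u = (2, 2), v = (1, 1):
u·v = 2·1 + 2·1 = 2 + 2 = 4.
|u| = √(2² + 2²) = √8, |v| = √(1² + 1²) = √2, so |u||v| = √(8·2) = √16 = 4.
cos θ = (u·v)/(|u||v|) = 4/4 = 1 (the vectors are parallel, pointing the same way)
θ = arccos(1) = 0°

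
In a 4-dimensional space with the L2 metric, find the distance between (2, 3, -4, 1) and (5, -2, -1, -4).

(Σ|x_i - y_i|^2)^(1/2) = (|2 - 5|^2 + |3 - (-2)|^2 + |-4 - (-1)|^2 + |1 - (-4)|^2)^(1/2)
= (3^2 + 5^2 + 3^2 + 5^2)^(1/2) = (9 + 25 + 9 + 25)^(1/2) = (68)^(1/2) ≈ 8.2462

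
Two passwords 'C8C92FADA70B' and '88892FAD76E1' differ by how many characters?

Differing positions: 1, 3, 9, 10, 11, 12. Hamming distance = 6.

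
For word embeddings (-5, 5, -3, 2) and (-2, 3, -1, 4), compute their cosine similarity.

With u = (-5, 5, -3, 2), v = (-2, 3, -1, 4):
u·v = (-5)·(-2) + 5·3 + (-3)·(-1) + 2·4 = 10 + 15 + 3 + 8 = 36.
|u| = √((-5)² + 5² + (-3)² + 2²) = √63, |v| = √((-2)² + 3² + (-1)² + 4²) = √30, so |u||v| = √(63·30) = √1890.
cos θ = (u·v)/(|u||v|) = 36/√1890 ≈ 0.8281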